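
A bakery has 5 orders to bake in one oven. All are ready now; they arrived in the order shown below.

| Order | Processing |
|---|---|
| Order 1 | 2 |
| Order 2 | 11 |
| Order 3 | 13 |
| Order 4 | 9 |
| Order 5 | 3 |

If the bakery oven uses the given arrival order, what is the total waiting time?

76

FIFO (arrival order): Order 1 Order 2 Order 3 Order 4 Order 5.
Order 1: waits 0, runs 0→2
Order 2: waits 2, runs 2→13
Order 3: waits 13, runs 13→26
Order 4: waits 26, runs 26→35
Order 5: waits 35, runs 35→38
Sum = 0+2+13+26+35 = 76.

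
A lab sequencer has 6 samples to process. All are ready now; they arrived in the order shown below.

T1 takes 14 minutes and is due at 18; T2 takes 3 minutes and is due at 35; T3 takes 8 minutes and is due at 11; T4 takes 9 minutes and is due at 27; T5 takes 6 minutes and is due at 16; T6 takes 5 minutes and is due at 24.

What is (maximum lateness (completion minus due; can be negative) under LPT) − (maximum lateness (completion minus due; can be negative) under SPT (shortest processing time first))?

LPT (decreasing processing time): T1 T4 T3 T5 T6 T2.
T1: 0→14, due 18, lateness -4
T4: 14→23, due 27, lateness -4
T3: 23→31, due 11, lateness 20
T5: 31→37, due 16, lateness 21
T6: 37→42, due 24, lateness 18
T2: 42→45, due 35, lateness 10
Maximum = 21.
SPT (increasing processing time): T2 T6 T5 T3 T4 T1.
T2: 0→3, due 35, lateness -32
T6: 3→8, due 24, lateness -16
T5: 8→14, due 16, lateness -2
T3: 14→22, due 11, lateness 11
T4: 22→31, due 27, lateness 4
T1: 31→45, due 18, lateness 27
Maximum = 27.
Difference = 21 − 27 = -6.

-6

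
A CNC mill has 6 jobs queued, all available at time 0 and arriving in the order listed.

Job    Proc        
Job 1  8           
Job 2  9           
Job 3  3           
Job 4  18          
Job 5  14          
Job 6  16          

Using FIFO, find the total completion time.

203

FIFO (arrival order): Job 1 Job 2 Job 3 Job 4 Job 5 Job 6.
Job 1: 0→8
Job 2: 8→17
Job 3: 17→20
Job 4: 20→38
Job 5: 38→52
Job 6: 52→68
Sum = 8+17+20+38+52+68 = 203.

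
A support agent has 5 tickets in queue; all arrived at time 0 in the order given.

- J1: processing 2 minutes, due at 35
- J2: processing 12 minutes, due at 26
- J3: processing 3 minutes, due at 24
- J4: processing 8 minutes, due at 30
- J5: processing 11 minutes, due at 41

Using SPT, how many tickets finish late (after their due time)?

SPT (increasing processing time): J1 J3 J4 J5 J2.
J1: 0→2, due 35, tardiness 0
J3: 2→5, due 24, tardiness 0
J4: 5→13, due 30, tardiness 0
J5: 13→24, due 41, tardiness 0
J2: 24→36, due 26, tardiness 10
Late tickets: 1.

1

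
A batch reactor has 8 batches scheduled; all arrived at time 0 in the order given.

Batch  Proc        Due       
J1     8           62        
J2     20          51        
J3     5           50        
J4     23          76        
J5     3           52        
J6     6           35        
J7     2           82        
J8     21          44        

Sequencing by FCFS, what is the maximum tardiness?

FIFO (arrival order): J1 J2 J3 J4 J5 J6 J7 J8.
J1: 0→8, due 62, tardiness 0
J2: 8→28, due 51, tardiness 0
J3: 28→33, due 50, tardiness 0
J4: 33→56, due 76, tardiness 0
J5: 56→59, due 52, tardiness 7
J6: 59→65, due 35, tardiness 30
J7: 65→67, due 82, tardiness 0
J8: 67→88, due 44, tardiness 44
Maximum = 44.

44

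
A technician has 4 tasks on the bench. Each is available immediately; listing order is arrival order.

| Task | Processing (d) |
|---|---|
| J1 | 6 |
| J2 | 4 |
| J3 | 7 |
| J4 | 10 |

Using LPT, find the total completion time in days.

LPT (decreasing processing time): J4 J3 J1 J2.
J4: 0→10
J3: 10→17
J1: 17→23
J2: 23→27
Sum = 10+17+23+27 = 77.

77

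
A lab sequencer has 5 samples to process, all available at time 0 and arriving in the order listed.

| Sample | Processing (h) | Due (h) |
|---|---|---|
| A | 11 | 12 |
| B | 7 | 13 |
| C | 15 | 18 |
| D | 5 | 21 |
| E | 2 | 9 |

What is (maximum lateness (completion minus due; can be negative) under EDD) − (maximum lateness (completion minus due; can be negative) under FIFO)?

EDD (increasing due date): E A B C D.
E: 0→2, due 9, lateness -7
A: 2→13, due 12, lateness 1
B: 13→20, due 13, lateness 7
C: 20→35, due 18, lateness 17
D: 35→40, due 21, lateness 19
Maximum = 19.
FIFO (arrival order): A B C D E.
A: 0→11, due 12, lateness -1
B: 11→18, due 13, lateness 5
C: 18→33, due 18, lateness 15
D: 33→38, due 21, lateness 17
E: 38→40, due 9, lateness 31
Maximum = 31.
Difference = 19 − 31 = -12.

-12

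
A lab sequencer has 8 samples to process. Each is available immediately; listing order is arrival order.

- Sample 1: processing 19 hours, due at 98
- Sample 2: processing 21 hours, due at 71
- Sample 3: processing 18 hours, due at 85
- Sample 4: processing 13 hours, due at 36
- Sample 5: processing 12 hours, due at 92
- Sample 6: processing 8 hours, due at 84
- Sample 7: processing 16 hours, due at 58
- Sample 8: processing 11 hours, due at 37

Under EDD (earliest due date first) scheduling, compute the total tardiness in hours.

EDD (increasing due date): Sample 4 Sample 8 Sample 7 Sample 2 Sample 6 Sample 3 Sample 5 Sample 1.
Sample 4: 0→13, due 36, tardiness 0
Sample 8: 13→24, due 37, tardiness 0
Sample 7: 24→40, due 58, tardiness 0
Sample 2: 40→61, due 71, tardiness 0
Sample 6: 61→69, due 84, tardiness 0
Sample 3: 69→87, due 85, tardiness 2
Sample 5: 87→99, due 92, tardiness 7
Sample 1: 99→118, due 98, tardiness 20
Sum = 0+0+0+0+0+2+7+20 = 29.

29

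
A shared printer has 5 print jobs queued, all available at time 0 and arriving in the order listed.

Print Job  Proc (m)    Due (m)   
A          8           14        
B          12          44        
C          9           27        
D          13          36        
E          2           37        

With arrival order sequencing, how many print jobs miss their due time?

3

FIFO (arrival order): A B C D E.
A: 0→8, due 14, tardiness 0
B: 8→20, due 44, tardiness 0
C: 20→29, due 27, tardiness 2
D: 29→42, due 36, tardiness 6
E: 42→44, due 37, tardiness 7
Late print jobs: 3.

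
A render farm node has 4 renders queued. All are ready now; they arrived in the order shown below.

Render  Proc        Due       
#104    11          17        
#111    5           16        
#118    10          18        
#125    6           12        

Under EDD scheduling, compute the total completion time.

71

EDD (increasing due date): #125 #111 #104 #118.
#125: 0→6
#111: 6→11
#104: 11→22
#118: 22→32
Sum = 6+11+22+32 = 71.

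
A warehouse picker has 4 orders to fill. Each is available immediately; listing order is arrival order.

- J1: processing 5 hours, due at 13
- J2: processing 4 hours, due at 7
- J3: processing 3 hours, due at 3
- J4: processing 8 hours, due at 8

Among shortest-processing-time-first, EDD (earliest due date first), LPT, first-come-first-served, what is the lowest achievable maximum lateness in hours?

SPT (increasing processing time): J3 J2 J1 J4.
J3: 0→3, due 3, lateness 0
J2: 3→7, due 7, lateness 0
J1: 7→12, due 13, lateness -1
J4: 12→20, due 8, lateness 12
Maximum = 12.
EDD (increasing due date): J3 J2 J4 J1.
J3: 0→3, due 3, lateness 0
J2: 3→7, due 7, lateness 0
J4: 7→15, due 8, lateness 7
J1: 15→20, due 13, lateness 7
Maximum = 7.
LPT (decreasing processing time): J4 J1 J2 J3.
J4: 0→8, due 8, lateness 0
J1: 8→13, due 13, lateness 0
J2: 13→17, due 7, lateness 10
J3: 17→20, due 3, lateness 17
Maximum = 17.
FIFO (arrival order): J1 J2 J3 J4.
J1: 0→5, due 13, lateness -8
J2: 5→9, due 7, lateness 2
J3: 9→12, due 3, lateness 9
J4: 12→20, due 8, lateness 12
Maximum = 12.
SPT 12, EDD 7, LPT 17, FIFO 12 → minimum 7.

7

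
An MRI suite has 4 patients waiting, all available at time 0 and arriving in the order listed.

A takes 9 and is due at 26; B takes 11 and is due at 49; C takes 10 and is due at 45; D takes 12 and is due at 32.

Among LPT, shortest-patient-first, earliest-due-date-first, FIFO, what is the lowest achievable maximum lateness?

-7

LPT (decreasing processing time): D B C A.
D: 0→12, due 32, lateness -20
B: 12→23, due 49, lateness -26
C: 23→33, due 45, lateness -12
A: 33→42, due 26, lateness 16
Maximum = 16.
SPT (increasing processing time): A C B D.
A: 0→9, due 26, lateness -17
C: 9→19, due 45, lateness -26
B: 19→30, due 49, lateness -19
D: 30→42, due 32, lateness 10
Maximum = 10.
EDD (increasing due date): A D C B.
A: 0→9, due 26, lateness -17
D: 9→21, due 32, lateness -11
C: 21→31, due 45, lateness -14
B: 31→42, due 49, lateness -7
Maximum = -7.
FIFO (arrival order): A B C D.
A: 0→9, due 26, lateness -17
B: 9→20, due 49, lateness -29
C: 20→30, due 45, lateness -15
D: 30→42, due 32, lateness 10
Maximum = 10.
LPT 16, SPT 10, EDD -7, FIFO 10 → minimum -7.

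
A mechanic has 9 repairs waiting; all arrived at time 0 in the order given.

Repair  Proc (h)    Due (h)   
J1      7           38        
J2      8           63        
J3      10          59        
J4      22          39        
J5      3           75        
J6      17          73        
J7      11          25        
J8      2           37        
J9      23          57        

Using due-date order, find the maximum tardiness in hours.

28

EDD (increasing due date): J7 J8 J1 J4 J9 J3 J2 J6 J5.
J7: 0→11, due 25, tardiness 0
J8: 11→13, due 37, tardiness 0
J1: 13→20, due 38, tardiness 0
J4: 20→42, due 39, tardiness 3
J9: 42→65, due 57, tardiness 8
J3: 65→75, due 59, tardiness 16
J2: 75→83, due 63, tardiness 20
J6: 83→100, due 73, tardiness 27
J5: 100→103, due 75, tardiness 28
Maximum = 28.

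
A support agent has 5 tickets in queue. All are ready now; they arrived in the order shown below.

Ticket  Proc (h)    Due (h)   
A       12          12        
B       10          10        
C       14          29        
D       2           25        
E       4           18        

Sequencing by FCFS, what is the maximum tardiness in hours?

FIFO (arrival order): A B C D E.
A: 0→12, due 12, tardiness 0
B: 12→22, due 10, tardiness 12
C: 22→36, due 29, tardiness 7
D: 36→38, due 25, tardiness 13
E: 38→42, due 18, tardiness 24
Maximum = 24.

24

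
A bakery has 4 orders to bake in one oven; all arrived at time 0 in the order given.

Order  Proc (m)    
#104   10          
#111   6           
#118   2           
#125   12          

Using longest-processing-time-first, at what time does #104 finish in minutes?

LPT (decreasing processing time): #125 #104 #111 #118.
#125: 0→12
#104: 12→22

22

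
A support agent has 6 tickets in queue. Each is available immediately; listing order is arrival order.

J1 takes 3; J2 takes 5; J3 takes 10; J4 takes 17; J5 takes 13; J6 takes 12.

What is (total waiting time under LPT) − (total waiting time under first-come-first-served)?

86

LPT (decreasing processing time): J4 J5 J6 J3 J2 J1.
J4: waits 0, runs 0→17
J5: waits 17, runs 17→30
J6: waits 30, runs 30→42
J3: waits 42, runs 42→52
J2: waits 52, runs 52→57
J1: waits 57, runs 57→60
Sum = 0+17+30+42+52+57 = 198.
FIFO (arrival order): J1 J2 J3 J4 J5 J6.
J1: waits 0, runs 0→3
J2: waits 3, runs 3→8
J3: waits 8, runs 8→18
J4: waits 18, runs 18→35
J5: waits 35, runs 35→48
J6: waits 48, runs 48→60
Sum = 0+3+8+18+35+48 = 112.
Difference = 198 − 112 = 86.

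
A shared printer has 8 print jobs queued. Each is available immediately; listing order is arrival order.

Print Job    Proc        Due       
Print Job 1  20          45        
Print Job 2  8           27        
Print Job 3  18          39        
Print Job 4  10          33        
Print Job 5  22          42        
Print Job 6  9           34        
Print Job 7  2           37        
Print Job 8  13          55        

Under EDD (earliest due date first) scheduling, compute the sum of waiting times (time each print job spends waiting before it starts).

EDD (increasing due date): Print Job 2 Print Job 4 Print Job 6 Print Job 7 Print Job 3 Print Job 5 Print Job 1 Print Job 8.
Print Job 2: waits 0, runs 0→8
Print Job 4: waits 8, runs 8→18
Print Job 6: waits 18, runs 18→27
Print Job 7: waits 27, runs 27→29
Print Job 3: waits 29, runs 29→47
Print Job 5: waits 47, runs 47→69
Print Job 1: waits 69, runs 69→89
Print Job 8: waits 89, runs 89→102
Sum = 0+8+18+27+29+47+69+89 = 287.

287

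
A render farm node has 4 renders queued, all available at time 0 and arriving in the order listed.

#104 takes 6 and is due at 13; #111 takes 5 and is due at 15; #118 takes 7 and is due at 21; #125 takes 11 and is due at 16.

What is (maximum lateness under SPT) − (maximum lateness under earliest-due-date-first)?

5

SPT (increasing processing time): #111 #104 #118 #125.
#111: 0→5, due 15, lateness -10
#104: 5→11, due 13, lateness -2
#118: 11→18, due 21, lateness -3
#125: 18→29, due 16, lateness 13
Maximum = 13.
EDD (increasing due date): #104 #111 #125 #118.
#104: 0→6, due 13, lateness -7
#111: 6→11, due 15, lateness -4
#125: 11→22, due 16, lateness 6
#118: 22→29, due 21, lateness 8
Maximum = 8.
Difference = 13 − 8 = 5.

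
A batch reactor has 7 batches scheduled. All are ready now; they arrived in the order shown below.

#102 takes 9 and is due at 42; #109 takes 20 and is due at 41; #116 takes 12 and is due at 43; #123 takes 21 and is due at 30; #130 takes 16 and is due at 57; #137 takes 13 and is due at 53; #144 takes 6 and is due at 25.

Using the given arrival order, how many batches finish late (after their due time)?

FIFO (arrival order): #102 #109 #116 #123 #130 #137 #144.
#102: 0→9, due 42, tardiness 0
#109: 9→29, due 41, tardiness 0
#116: 29→41, due 43, tardiness 0
#123: 41→62, due 30, tardiness 32
#130: 62→78, due 57, tardiness 21
#137: 78→91, due 53, tardiness 38
#144: 91→97, due 25, tardiness 72
Late batches: 4.

4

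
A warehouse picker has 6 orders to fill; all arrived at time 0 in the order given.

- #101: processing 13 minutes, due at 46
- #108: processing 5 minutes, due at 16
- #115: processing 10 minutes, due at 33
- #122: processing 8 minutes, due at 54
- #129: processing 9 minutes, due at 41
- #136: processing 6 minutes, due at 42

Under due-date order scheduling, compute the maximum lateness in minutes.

EDD (increasing due date): #108 #115 #129 #136 #101 #122.
#108: 0→5, due 16, lateness -11
#115: 5→15, due 33, lateness -18
#129: 15→24, due 41, lateness -17
#136: 24→30, due 42, lateness -12
#101: 30→43, due 46, lateness -3
#122: 43→51, due 54, lateness -3
Maximum = -3.

-3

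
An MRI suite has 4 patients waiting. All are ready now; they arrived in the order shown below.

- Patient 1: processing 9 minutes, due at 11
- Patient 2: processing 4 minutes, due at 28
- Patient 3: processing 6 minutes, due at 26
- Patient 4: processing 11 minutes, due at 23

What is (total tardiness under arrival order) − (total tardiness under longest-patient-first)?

FIFO (arrival order): Patient 1 Patient 2 Patient 3 Patient 4.
Patient 1: 0→9, due 11, tardiness 0
Patient 2: 9→13, due 28, tardiness 0
Patient 3: 13→19, due 26, tardiness 0
Patient 4: 19→30, due 23, tardiness 7
Sum = 0+0+0+7 = 7.
LPT (decreasing processing time): Patient 4 Patient 1 Patient 3 Patient 2.
Patient 4: 0→11, due 23, tardiness 0
Patient 1: 11→20, due 11, tardiness 9
Patient 3: 20→26, due 26, tardiness 0
Patient 2: 26→30, due 28, tardiness 2
Sum = 0+9+0+2 = 11.
Difference = 7 − 11 = -4.

-4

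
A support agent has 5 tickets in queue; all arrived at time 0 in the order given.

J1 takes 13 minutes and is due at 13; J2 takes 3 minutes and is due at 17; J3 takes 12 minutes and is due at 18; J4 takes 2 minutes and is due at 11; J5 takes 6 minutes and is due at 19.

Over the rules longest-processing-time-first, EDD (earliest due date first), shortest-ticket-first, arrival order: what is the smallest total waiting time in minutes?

LPT (decreasing processing time): J1 J3 J5 J2 J4.
J1: waits 0, runs 0→13
J3: waits 13, runs 13→25
J5: waits 25, runs 25→31
J2: waits 31, runs 31→34
J4: waits 34, runs 34→36
Sum = 0+13+25+31+34 = 103.
EDD (increasing due date): J4 J1 J2 J3 J5.
J4: waits 0, runs 0→2
J1: waits 2, runs 2→15
J2: waits 15, runs 15→18
J3: waits 18, runs 18→30
J5: waits 30, runs 30→36
Sum = 0+2+15+18+30 = 65.
SPT (increasing processing time): J4 J2 J5 J3 J1.
J4: waits 0, runs 0→2
J2: waits 2, runs 2→5
J5: waits 5, runs 5→11
J3: waits 11, runs 11→23
J1: waits 23, runs 23→36
Sum = 0+2+5+11+23 = 41.
FIFO (arrival order): J1 J2 J3 J4 J5.
J1: waits 0, runs 0→13
J2: waits 13, runs 13→16
J3: waits 16, runs 16→28
J4: waits 28, runs 28→30
J5: waits 30, runs 30→36
Sum = 0+13+16+28+30 = 87.
LPT 103, EDD 65, SPT 41, FIFO 87 → minimum 41.

41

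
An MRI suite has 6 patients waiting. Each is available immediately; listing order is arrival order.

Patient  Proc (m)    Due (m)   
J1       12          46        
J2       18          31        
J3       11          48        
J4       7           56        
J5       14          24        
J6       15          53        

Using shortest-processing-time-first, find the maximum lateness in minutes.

SPT (increasing processing time): J4 J3 J1 J5 J6 J2.
J4: 0→7, due 56, lateness -49
J3: 7→18, due 48, lateness -30
J1: 18→30, due 46, lateness -16
J5: 30→44, due 24, lateness 20
J6: 44→59, due 53, lateness 6
J2: 59→77, due 31, lateness 46
Maximum = 46.

46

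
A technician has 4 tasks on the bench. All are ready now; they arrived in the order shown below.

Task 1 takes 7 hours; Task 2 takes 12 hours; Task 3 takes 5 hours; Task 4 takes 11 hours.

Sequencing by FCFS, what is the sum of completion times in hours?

85

FIFO (arrival order): Task 1 Task 2 Task 3 Task 4.
Task 1: 0→7
Task 2: 7→19
Task 3: 19→24
Task 4: 24→35
Sum = 7+19+24+35 = 85.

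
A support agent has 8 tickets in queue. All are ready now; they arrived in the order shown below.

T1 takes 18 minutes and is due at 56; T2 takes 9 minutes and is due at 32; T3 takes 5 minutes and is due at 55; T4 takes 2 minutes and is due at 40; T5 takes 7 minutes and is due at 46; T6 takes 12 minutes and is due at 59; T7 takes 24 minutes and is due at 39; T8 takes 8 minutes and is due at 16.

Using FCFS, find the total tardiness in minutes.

FIFO (arrival order): T1 T2 T3 T4 T5 T6 T7 T8.
T1: 0→18, due 56, tardiness 0
T2: 18→27, due 32, tardiness 0
T3: 27→32, due 55, tardiness 0
T4: 32→34, due 40, tardiness 0
T5: 34→41, due 46, tardiness 0
T6: 41→53, due 59, tardiness 0
T7: 53→77, due 39, tardiness 38
T8: 77→85, due 16, tardiness 69
Sum = 0+0+0+0+0+0+38+69 = 107.

107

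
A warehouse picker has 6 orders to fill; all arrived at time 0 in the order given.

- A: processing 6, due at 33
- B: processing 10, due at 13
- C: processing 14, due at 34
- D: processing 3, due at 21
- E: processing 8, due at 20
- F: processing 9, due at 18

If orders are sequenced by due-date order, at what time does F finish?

EDD (increasing due date): B F E D A C.
B: 0→10
F: 10→19

19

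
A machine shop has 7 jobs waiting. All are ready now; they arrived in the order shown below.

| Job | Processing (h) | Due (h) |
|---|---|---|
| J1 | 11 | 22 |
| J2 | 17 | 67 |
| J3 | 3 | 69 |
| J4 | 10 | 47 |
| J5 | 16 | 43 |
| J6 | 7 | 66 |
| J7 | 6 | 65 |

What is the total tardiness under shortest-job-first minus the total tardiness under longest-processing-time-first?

-4

SPT (increasing processing time): J3 J7 J6 J4 J1 J5 J2.
J3: 0→3, due 69, tardiness 0
J7: 3→9, due 65, tardiness 0
J6: 9→16, due 66, tardiness 0
J4: 16→26, due 47, tardiness 0
J1: 26→37, due 22, tardiness 15
J5: 37→53, due 43, tardiness 10
J2: 53→70, due 67, tardiness 3
Sum = 0+0+0+0+15+10+3 = 28.
LPT (decreasing processing time): J2 J5 J1 J4 J6 J7 J3.
J2: 0→17, due 67, tardiness 0
J5: 17→33, due 43, tardiness 0
J1: 33→44, due 22, tardiness 22
J4: 44→54, due 47, tardiness 7
J6: 54→61, due 66, tardiness 0
J7: 61→67, due 65, tardiness 2
J3: 67→70, due 69, tardiness 1
Sum = 0+0+22+7+0+2+1 = 32.
Difference = 28 − 32 = -4.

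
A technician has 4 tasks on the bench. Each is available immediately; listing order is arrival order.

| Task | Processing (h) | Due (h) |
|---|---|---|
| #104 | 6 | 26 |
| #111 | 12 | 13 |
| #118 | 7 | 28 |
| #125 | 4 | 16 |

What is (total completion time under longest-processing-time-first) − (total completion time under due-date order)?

6

LPT (decreasing processing time): #111 #118 #104 #125.
#111: 0→12
#118: 12→19
#104: 19→25
#125: 25→29
Sum = 12+19+25+29 = 85.
EDD (increasing due date): #111 #125 #104 #118.
#111: 0→12
#125: 12→16
#104: 16→22
#118: 22→29
Sum = 12+16+22+29 = 79.
Difference = 85 − 79 = 6.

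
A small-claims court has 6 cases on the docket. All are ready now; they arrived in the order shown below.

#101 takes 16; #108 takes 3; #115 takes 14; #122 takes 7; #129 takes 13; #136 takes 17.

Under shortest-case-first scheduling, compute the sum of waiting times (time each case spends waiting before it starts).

SPT (increasing processing time): #108 #122 #129 #115 #101 #136.
#108: waits 0, runs 0→3
#122: waits 3, runs 3→10
#129: waits 10, runs 10→23
#115: waits 23, runs 23→37
#101: waits 37, runs 37→53
#136: waits 53, runs 53→70
Sum = 0+3+10+23+37+53 = 126.

126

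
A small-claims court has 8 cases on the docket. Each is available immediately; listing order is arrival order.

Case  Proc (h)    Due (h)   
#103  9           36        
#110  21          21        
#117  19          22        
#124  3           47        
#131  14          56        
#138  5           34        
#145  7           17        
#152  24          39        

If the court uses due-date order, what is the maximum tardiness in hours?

EDD (increasing due date): #145 #110 #117 #138 #103 #152 #124 #131.
#145: 0→7, due 17, tardiness 0
#110: 7→28, due 21, tardiness 7
#117: 28→47, due 22, tardiness 25
#138: 47→52, due 34, tardiness 18
#103: 52→61, due 36, tardiness 25
#152: 61→85, due 39, tardiness 46
#124: 85→88, due 47, tardiness 41
#131: 88→102, due 56, tardiness 46
Maximum = 46.

46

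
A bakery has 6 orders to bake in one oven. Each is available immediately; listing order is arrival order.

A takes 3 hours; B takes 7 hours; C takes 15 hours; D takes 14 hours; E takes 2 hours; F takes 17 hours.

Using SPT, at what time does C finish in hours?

SPT (increasing processing time): E A B D C F.
E: 0→2
A: 2→5
B: 5→12
D: 12→26
C: 26→41

41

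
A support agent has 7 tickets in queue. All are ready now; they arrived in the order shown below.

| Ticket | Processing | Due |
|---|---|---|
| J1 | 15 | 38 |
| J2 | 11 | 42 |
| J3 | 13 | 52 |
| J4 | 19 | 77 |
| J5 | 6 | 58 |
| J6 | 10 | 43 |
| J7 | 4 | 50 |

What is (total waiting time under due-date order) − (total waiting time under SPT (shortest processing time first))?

EDD (increasing due date): J1 J2 J6 J7 J3 J5 J4.
J1: waits 0, runs 0→15
J2: waits 15, runs 15→26
J6: waits 26, runs 26→36
J7: waits 36, runs 36→40
J3: waits 40, runs 40→53
J5: waits 53, runs 53→59
J4: waits 59, runs 59→78
Sum = 0+15+26+36+40+53+59 = 229.
SPT (increasing processing time): J7 J5 J6 J2 J3 J1 J4.
J7: waits 0, runs 0→4
J5: waits 4, runs 4→10
J6: waits 10, runs 10→20
J2: waits 20, runs 20→31
J3: waits 31, runs 31→44
J1: waits 44, runs 44→59
J4: waits 59, runs 59→78
Sum = 0+4+10+20+31+44+59 = 168.
Difference = 229 − 168 = 61.

61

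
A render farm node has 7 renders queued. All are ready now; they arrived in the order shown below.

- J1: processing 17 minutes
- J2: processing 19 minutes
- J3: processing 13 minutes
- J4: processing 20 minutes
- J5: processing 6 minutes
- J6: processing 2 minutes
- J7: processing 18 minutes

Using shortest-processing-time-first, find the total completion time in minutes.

SPT (increasing processing time): J6 J5 J3 J1 J7 J2 J4.
J6: 0→2
J5: 2→8
J3: 8→21
J1: 21→38
J7: 38→56
J2: 56→75
J4: 75→95
Sum = 2+8+21+38+56+75+95 = 295.

295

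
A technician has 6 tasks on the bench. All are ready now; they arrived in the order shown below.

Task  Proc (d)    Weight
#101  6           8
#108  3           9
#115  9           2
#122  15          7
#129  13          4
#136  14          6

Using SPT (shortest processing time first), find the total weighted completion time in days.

949

SPT (increasing processing time): #108 #101 #115 #129 #136 #122.
#108: finishes 3, weight 9, w·C = 27
#101: finishes 9, weight 8, w·C = 72
#115: finishes 18, weight 2, w·C = 36
#129: finishes 31, weight 4, w·C = 124
#136: finishes 45, weight 6, w·C = 270
#122: finishes 60, weight 7, w·C = 420
Sum = 27+72+36+124+270+420 = 949.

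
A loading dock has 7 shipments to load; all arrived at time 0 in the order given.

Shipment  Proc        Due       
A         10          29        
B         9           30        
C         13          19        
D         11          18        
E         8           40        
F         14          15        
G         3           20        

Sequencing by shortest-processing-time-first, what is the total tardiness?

SPT (increasing processing time): G E B A D C F.
G: 0→3, due 20, tardiness 0
E: 3→11, due 40, tardiness 0
B: 11→20, due 30, tardiness 0
A: 20→30, due 29, tardiness 1
D: 30→41, due 18, tardiness 23
C: 41→54, due 19, tardiness 35
F: 54→68, due 15, tardiness 53
Sum = 0+0+0+1+23+35+53 = 112.

112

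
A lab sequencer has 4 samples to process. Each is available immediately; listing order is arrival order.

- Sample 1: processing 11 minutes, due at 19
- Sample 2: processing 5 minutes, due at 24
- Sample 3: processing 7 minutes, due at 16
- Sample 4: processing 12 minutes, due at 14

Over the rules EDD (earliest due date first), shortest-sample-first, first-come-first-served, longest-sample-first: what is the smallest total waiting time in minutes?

40

EDD (increasing due date): Sample 4 Sample 3 Sample 1 Sample 2.
Sample 4: waits 0, runs 0→12
Sample 3: waits 12, runs 12→19
Sample 1: waits 19, runs 19→30
Sample 2: waits 30, runs 30→35
Sum = 0+12+19+30 = 61.
SPT (increasing processing time): Sample 2 Sample 3 Sample 1 Sample 4.
Sample 2: waits 0, runs 0→5
Sample 3: waits 5, runs 5→12
Sample 1: waits 12, runs 12→23
Sample 4: waits 23, runs 23→35
Sum = 0+5+12+23 = 40.
FIFO (arrival order): Sample 1 Sample 2 Sample 3 Sample 4.
Sample 1: waits 0, runs 0→11
Sample 2: waits 11, runs 11→16
Sample 3: waits 16, runs 16→23
Sample 4: waits 23, runs 23→35
Sum = 0+11+16+23 = 50.
LPT (decreasing processing time): Sample 4 Sample 1 Sample 3 Sample 2.
Sample 4: waits 0, runs 0→12
Sample 1: waits 12, runs 12→23
Sample 3: waits 23, runs 23→30
Sample 2: waits 30, runs 30→35
Sum = 0+12+23+30 = 65.
EDD 61, SPT 40, FIFO 50, LPT 65 → minimum 40.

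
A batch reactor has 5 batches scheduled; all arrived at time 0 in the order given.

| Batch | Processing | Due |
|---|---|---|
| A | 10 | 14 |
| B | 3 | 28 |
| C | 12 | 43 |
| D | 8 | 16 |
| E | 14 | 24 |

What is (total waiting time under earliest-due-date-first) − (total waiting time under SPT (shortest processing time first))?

27

EDD (increasing due date): A D E B C.
A: waits 0, runs 0→10
D: waits 10, runs 10→18
E: waits 18, runs 18→32
B: waits 32, runs 32→35
C: waits 35, runs 35→47
Sum = 0+10+18+32+35 = 95.
SPT (increasing processing time): B D A C E.
B: waits 0, runs 0→3
D: waits 3, runs 3→11
A: waits 11, runs 11→21
C: waits 21, runs 21→33
E: waits 33, runs 33→47
Sum = 0+3+11+21+33 = 68.
Difference = 95 − 68 = 27.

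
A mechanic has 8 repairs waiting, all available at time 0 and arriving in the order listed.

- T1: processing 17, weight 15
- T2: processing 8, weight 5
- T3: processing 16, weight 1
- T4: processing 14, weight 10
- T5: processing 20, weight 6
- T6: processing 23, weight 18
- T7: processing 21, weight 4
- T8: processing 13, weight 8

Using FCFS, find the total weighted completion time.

4717

FIFO (arrival order): T1 T2 T3 T4 T5 T6 T7 T8.
T1: finishes 17, weight 15, w·C = 255
T2: finishes 25, weight 5, w·C = 125
T3: finishes 41, weight 1, w·C = 41
T4: finishes 55, weight 10, w·C = 550
T5: finishes 75, weight 6, w·C = 450
T6: finishes 98, weight 18, w·C = 1764
T7: finishes 119, weight 4, w·C = 476
T8: finishes 132, weight 8, w·C = 1056
Sum = 255+125+41+550+450+1764+476+1056 = 4717.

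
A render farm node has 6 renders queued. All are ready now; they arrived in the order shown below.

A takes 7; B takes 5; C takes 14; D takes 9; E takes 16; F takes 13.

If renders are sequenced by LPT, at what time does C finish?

LPT (decreasing processing time): E C F D A B.
E: 0→16
C: 16→30

30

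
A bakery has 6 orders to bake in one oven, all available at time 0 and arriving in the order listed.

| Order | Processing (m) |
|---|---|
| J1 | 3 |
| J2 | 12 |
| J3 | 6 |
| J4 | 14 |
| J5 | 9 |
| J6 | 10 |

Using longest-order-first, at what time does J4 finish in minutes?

LPT (decreasing processing time): J4 J2 J6 J5 J3 J1.
J4: 0→14

14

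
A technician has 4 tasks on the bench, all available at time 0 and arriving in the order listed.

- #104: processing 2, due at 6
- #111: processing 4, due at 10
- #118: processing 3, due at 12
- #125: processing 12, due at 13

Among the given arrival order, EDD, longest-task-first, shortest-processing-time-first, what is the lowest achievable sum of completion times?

FIFO (arrival order): #104 #111 #118 #125.
#104: 0→2
#111: 2→6
#118: 6→9
#125: 9→21
Sum = 2+6+9+21 = 38.
EDD (increasing due date): #104 #111 #118 #125.
#104: 0→2
#111: 2→6
#118: 6→9
#125: 9→21
Sum = 2+6+9+21 = 38.
LPT (decreasing processing time): #125 #111 #118 #104.
#125: 0→12
#111: 12→16
#118: 16→19
#104: 19→21
Sum = 12+16+19+21 = 68.
SPT (increasing processing time): #104 #118 #111 #125.
#104: 0→2
#118: 2→5
#111: 5→9
#125: 9→21
Sum = 2+5+9+21 = 37.
FIFO 38, EDD 38, LPT 68, SPT 37 → minimum 37.

37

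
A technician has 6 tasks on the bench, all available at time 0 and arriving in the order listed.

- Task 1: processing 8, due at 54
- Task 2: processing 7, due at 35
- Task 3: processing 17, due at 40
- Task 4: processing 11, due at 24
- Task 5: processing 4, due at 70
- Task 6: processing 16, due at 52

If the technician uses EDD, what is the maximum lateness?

EDD (increasing due date): Task 4 Task 2 Task 3 Task 6 Task 1 Task 5.
Task 4: 0→11, due 24, lateness -13
Task 2: 11→18, due 35, lateness -17
Task 3: 18→35, due 40, lateness -5
Task 6: 35→51, due 52, lateness -1
Task 1: 51→59, due 54, lateness 5
Task 5: 59→63, due 70, lateness -7
Maximum = 5.

5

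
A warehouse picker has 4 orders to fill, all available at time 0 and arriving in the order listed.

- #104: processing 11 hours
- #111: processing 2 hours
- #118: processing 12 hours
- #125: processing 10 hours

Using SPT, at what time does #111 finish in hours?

2

SPT (increasing processing time): #111 #125 #104 #118.
#111: 0→2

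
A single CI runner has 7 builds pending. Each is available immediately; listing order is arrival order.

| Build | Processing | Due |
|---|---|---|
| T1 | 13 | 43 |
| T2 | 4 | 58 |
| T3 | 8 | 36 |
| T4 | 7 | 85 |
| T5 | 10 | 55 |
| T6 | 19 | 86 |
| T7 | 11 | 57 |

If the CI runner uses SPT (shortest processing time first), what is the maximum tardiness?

SPT (increasing processing time): T2 T4 T3 T5 T7 T1 T6.
T2: 0→4, due 58, tardiness 0
T4: 4→11, due 85, tardiness 0
T3: 11→19, due 36, tardiness 0
T5: 19→29, due 55, tardiness 0
T7: 29→40, due 57, tardiness 0
T1: 40→53, due 43, tardiness 10
T6: 53→72, due 86, tardiness 0
Maximum = 10.

10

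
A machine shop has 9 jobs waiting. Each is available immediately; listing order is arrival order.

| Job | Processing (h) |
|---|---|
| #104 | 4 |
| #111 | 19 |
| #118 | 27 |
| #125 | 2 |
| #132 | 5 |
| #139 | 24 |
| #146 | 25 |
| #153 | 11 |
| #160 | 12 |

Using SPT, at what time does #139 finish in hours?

77

SPT (increasing processing time): #125 #104 #132 #153 #160 #111 #139 #146 #118.
#125: 0→2
#104: 2→6
#132: 6→11
#153: 11→22
#160: 22→34
#111: 34→53
#139: 53→77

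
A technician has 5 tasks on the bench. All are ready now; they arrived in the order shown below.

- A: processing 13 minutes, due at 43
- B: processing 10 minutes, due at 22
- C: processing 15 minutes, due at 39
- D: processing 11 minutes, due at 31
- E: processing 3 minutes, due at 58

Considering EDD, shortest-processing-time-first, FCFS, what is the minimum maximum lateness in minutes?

EDD (increasing due date): B D C A E.
B: 0→10, due 22, lateness -12
D: 10→21, due 31, lateness -10
C: 21→36, due 39, lateness -3
A: 36→49, due 43, lateness 6
E: 49→52, due 58, lateness -6
Maximum = 6.
SPT (increasing processing time): E B D A C.
E: 0→3, due 58, lateness -55
B: 3→13, due 22, lateness -9
D: 13→24, due 31, lateness -7
A: 24→37, due 43, lateness -6
C: 37→52, due 39, lateness 13
Maximum = 13.
FIFO (arrival order): A B C D E.
A: 0→13, due 43, lateness -30
B: 13→23, due 22, lateness 1
C: 23→38, due 39, lateness -1
D: 38→49, due 31, lateness 18
E: 49→52, due 58, lateness -6
Maximum = 18.
EDD 6, SPT 13, FIFO 18 → minimum 6.

6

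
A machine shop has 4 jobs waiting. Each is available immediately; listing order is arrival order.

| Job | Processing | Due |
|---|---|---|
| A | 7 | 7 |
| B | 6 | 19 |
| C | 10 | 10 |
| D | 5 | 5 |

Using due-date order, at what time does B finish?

28

EDD (increasing due date): D A C B.
D: 0→5
A: 5→12
C: 12→22
B: 22→28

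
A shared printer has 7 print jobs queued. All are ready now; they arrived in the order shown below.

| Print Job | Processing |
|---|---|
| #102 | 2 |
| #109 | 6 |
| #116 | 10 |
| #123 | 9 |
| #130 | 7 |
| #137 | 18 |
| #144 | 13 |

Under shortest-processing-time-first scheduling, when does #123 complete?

24

SPT (increasing processing time): #102 #109 #130 #123 #116 #144 #137.
#102: 0→2
#109: 2→8
#130: 8→15
#123: 15→24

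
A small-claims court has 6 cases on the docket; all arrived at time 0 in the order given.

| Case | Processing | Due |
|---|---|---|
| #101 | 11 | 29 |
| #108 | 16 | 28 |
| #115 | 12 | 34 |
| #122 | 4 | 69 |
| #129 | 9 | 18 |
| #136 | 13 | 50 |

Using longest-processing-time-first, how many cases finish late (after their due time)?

3

LPT (decreasing processing time): #108 #136 #115 #101 #129 #122.
#108: 0→16, due 28, tardiness 0
#136: 16→29, due 50, tardiness 0
#115: 29→41, due 34, tardiness 7
#101: 41→52, due 29, tardiness 23
#129: 52→61, due 18, tardiness 43
#122: 61→65, due 69, tardiness 0
Late cases: 3.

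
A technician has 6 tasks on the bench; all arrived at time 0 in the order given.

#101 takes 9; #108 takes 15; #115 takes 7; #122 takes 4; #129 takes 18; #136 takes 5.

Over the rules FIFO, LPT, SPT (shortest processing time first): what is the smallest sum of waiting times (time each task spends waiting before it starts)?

FIFO (arrival order): #101 #108 #115 #122 #129 #136.
#101: waits 0, runs 0→9
#108: waits 9, runs 9→24
#115: waits 24, runs 24→31
#122: waits 31, runs 31→35
#129: waits 35, runs 35→53
#136: waits 53, runs 53→58
Sum = 0+9+24+31+35+53 = 152.
LPT (decreasing processing time): #129 #108 #101 #115 #136 #122.
#129: waits 0, runs 0→18
#108: waits 18, runs 18→33
#101: waits 33, runs 33→42
#115: waits 42, runs 42→49
#136: waits 49, runs 49→54
#122: waits 54, runs 54→58
Sum = 0+18+33+42+49+54 = 196.
SPT (increasing processing time): #122 #136 #115 #101 #108 #129.
#122: waits 0, runs 0→4
#136: waits 4, runs 4→9
#115: waits 9, runs 9→16
#101: waits 16, runs 16→25
#108: waits 25, runs 25→40
#129: waits 40, runs 40→58
Sum = 0+4+9+16+25+40 = 94.
FIFO 152, LPT 196, SPT 94 → minimum 94.

94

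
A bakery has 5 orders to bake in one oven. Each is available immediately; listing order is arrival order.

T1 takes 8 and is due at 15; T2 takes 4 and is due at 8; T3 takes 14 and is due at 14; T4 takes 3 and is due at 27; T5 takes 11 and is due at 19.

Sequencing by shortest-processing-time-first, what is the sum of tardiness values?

SPT (increasing processing time): T4 T2 T1 T5 T3.
T4: 0→3, due 27, tardiness 0
T2: 3→7, due 8, tardiness 0
T1: 7→15, due 15, tardiness 0
T5: 15→26, due 19, tardiness 7
T3: 26→40, due 14, tardiness 26
Sum = 0+0+0+7+26 = 33.

33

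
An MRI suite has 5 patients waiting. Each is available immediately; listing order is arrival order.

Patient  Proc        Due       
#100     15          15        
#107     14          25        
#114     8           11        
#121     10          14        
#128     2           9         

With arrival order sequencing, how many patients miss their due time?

4

FIFO (arrival order): #100 #107 #114 #121 #128.
#100: 0→15, due 15, tardiness 0
#107: 15→29, due 25, tardiness 4
#114: 29→37, due 11, tardiness 26
#121: 37→47, due 14, tardiness 33
#128: 47→49, due 9, tardiness 40
Late patients: 4.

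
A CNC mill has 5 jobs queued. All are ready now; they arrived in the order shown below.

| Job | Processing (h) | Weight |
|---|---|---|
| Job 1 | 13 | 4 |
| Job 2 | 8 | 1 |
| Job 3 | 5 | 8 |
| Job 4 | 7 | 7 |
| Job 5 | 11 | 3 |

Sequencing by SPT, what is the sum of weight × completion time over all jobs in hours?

SPT (increasing processing time): Job 3 Job 4 Job 2 Job 5 Job 1.
Job 3: finishes 5, weight 8, w·C = 40
Job 4: finishes 12, weight 7, w·C = 84
Job 2: finishes 20, weight 1, w·C = 20
Job 5: finishes 31, weight 3, w·C = 93
Job 1: finishes 44, weight 4, w·C = 176
Sum = 40+84+20+93+176 = 413.

413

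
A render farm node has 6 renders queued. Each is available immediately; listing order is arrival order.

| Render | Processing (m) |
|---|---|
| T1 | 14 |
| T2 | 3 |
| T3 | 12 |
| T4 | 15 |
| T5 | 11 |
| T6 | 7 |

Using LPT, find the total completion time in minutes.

LPT (decreasing processing time): T4 T1 T3 T5 T6 T2.
T4: 0→15
T1: 15→29
T3: 29→41
T5: 41→52
T6: 52→59
T2: 59→62
Sum = 15+29+41+52+59+62 = 258.

258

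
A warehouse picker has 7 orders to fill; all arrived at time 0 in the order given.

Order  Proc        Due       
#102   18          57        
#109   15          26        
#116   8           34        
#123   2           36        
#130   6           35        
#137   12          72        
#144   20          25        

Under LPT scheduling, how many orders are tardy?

LPT (decreasing processing time): #144 #102 #109 #137 #116 #130 #123.
#144: 0→20, due 25, tardiness 0
#102: 20→38, due 57, tardiness 0
#109: 38→53, due 26, tardiness 27
#137: 53→65, due 72, tardiness 0
#116: 65→73, due 34, tardiness 39
#130: 73→79, due 35, tardiness 44
#123: 79→81, due 36, tardiness 45
Late orders: 4.

4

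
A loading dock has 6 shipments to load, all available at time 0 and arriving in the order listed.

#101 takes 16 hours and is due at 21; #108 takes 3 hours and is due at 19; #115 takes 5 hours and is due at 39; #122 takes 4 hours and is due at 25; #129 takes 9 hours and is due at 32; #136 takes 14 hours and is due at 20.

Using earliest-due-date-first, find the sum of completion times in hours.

187

EDD (increasing due date): #108 #136 #101 #122 #129 #115.
#108: 0→3
#136: 3→17
#101: 17→33
#122: 33→37
#129: 37→46
#115: 46→51
Sum = 3+17+33+37+46+51 = 187.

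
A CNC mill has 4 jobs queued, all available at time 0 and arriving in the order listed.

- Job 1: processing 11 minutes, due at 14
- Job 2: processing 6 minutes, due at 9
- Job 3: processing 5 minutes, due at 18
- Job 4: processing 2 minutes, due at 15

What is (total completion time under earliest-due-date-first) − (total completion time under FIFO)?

EDD (increasing due date): Job 2 Job 1 Job 4 Job 3.
Job 2: 0→6
Job 1: 6→17
Job 4: 17→19
Job 3: 19→24
Sum = 6+17+19+24 = 66.
FIFO (arrival order): Job 1 Job 2 Job 3 Job 4.
Job 1: 0→11
Job 2: 11→17
Job 3: 17→22
Job 4: 22→24
Sum = 11+17+22+24 = 74.
Difference = 66 − 74 = -8.

-8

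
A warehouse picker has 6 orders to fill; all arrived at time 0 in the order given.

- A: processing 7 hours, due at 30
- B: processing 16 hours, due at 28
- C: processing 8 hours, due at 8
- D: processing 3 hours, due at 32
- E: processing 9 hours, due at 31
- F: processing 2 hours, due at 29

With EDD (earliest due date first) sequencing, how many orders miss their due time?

3

EDD (increasing due date): C B F A E D.
C: 0→8, due 8, tardiness 0
B: 8→24, due 28, tardiness 0
F: 24→26, due 29, tardiness 0
A: 26→33, due 30, tardiness 3
E: 33→42, due 31, tardiness 11
D: 42→45, due 32, tardiness 13
Late orders: 3.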